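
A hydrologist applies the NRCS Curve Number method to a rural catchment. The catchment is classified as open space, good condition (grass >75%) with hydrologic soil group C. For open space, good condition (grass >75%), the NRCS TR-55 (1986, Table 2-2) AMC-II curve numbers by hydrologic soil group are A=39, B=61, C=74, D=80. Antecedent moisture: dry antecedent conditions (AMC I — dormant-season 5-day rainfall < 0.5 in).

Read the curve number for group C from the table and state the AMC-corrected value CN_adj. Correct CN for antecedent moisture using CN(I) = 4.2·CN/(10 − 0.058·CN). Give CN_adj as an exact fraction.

NRCS table: open space, good condition (grass >75%), soil group C → CN(II) = 74
Adjust CN=74 to AMC I: 4.2·74/(10 − 0.058·74) → (1554/5) ÷ (1427/250) = 77700/1427 ≈ 54.450

CN_adj = 77700/1427 ≈ 54.450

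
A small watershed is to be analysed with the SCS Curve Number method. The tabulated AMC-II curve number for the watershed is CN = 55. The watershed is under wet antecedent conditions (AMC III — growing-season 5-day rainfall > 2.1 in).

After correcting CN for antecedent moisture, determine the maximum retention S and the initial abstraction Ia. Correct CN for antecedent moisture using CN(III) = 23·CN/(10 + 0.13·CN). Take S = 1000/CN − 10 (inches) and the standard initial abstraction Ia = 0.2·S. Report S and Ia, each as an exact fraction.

S = 900/253 in ≈ 3.557 in; Ia = 180/253 in ≈ 0.711 in

CN(III) from CN(II)=55: (23·55)/(10 + 0.13·55) = 25300/343 ≈ 73.761
S = 1000/(25300/343) − 10 = 900/253 in ≈ 3.557 in
Ia = 0.2S: 0.2·3.557 = 0.711 in (exactly 180/253)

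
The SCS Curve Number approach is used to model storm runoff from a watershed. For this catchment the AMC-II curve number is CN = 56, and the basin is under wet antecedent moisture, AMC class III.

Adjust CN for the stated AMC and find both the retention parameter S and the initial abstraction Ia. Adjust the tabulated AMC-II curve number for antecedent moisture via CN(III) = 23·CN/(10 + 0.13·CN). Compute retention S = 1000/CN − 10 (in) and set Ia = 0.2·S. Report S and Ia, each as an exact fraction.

Adjust CN=56 to AMC III: 23·56/(10 + 0.13·56) → 1288 ÷ (432/25) = 4025/54 ≈ 74.537
S = 1000/(4025/54) − 10 = 550/161 in ≈ 3.416 in
Ia = 0.2S: 0.2·3.416 = 0.683 in (exactly 110/161)

S = 550/161 in ≈ 3.416 in; Ia = 110/161 in ≈ 0.683 in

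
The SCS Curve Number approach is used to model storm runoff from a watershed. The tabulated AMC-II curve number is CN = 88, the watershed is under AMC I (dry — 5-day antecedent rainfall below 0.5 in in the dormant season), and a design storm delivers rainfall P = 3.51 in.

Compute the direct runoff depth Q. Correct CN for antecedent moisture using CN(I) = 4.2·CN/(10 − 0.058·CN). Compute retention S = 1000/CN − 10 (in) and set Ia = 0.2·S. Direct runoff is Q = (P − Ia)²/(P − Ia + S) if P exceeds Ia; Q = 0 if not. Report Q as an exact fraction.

Q = 485188729/362107900 in ≈ 1.340 in

Adjust CN=88 to AMC I: 4.2·88/(10 − 0.058·88) → (1848/5) ÷ (612/125) = 3850/51 ≈ 75.490
Retention S: 1000/CN − 10 with CN=75.490 → S = 250/77 ≈ 3.247 in
Initial abstraction Ia = S/5 = (250/77)/5 = 50/77 ≈ 0.649 in
Since P=3.510 > Ia=0.649: effective rainfall P−Ia = 22027/7700 in
Q = (22027/7700)²/((22027/7700) + 250/77) = (485188729/59290000)/(47027/7700) = 485188729/362107900 in ≈ 1.340 in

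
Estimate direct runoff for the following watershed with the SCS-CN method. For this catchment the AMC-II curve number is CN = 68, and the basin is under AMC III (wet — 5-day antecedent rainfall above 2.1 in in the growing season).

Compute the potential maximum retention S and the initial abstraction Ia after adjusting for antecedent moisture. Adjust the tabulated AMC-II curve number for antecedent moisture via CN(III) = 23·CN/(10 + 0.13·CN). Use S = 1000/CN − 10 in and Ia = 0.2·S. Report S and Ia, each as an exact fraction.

CN(III) from CN(II)=68: (23·68)/(10 + 0.13·68) = 39100/471 ≈ 83.015
Max retention: S = 1000/(39100/471) − 10 = 800/391 in (≈ 2.046 in)
Initial abstraction Ia = S/5 = (800/391)/5 = 160/391 ≈ 0.409 in

S = 800/391 in ≈ 2.046 in; Ia = 160/391 in ≈ 0.409 in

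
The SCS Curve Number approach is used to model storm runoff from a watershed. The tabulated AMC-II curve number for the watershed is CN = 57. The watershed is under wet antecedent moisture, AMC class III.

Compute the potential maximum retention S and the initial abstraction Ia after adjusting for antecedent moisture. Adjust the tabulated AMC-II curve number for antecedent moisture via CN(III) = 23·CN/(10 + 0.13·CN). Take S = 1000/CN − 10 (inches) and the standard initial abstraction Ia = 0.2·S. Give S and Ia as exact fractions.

CN(III) from CN(II)=57: (23·57)/(10 + 0.13·57) = 131100/1741 ≈ 75.302
Max retention: S = 1000/(131100/1741) − 10 = 4300/1311 in (≈ 3.280 in)
Ia = 0.2S: 0.2·3.280 = 0.656 in (exactly 860/1311)

S = 4300/1311 in ≈ 3.280 in; Ia = 860/1311 in ≈ 0.656 in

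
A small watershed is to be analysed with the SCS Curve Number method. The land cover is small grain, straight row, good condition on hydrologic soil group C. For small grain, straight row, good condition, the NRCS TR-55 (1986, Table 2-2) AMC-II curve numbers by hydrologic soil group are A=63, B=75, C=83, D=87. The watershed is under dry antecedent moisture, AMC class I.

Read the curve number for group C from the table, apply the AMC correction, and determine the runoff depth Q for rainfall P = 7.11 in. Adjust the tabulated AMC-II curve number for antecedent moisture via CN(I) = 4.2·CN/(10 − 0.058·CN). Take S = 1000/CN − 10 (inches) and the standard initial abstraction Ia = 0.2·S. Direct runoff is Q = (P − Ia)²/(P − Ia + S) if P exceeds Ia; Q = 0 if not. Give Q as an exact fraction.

Q = 1143344748529/334529283900 in ≈ 3.418 in

NRCS table: small grain, straight row, good condition, soil group C → CN(II) = 83
Dry (AMC I): CN(I) = 4.2·83/(10 − 0.058·83) = (1743/5)/(2593/500) = 174300/2593 ≈ 67.219
S = 1000/(174300/2593) − 10 = 8500/1743 in ≈ 4.877 in
Ia = 0.2·(8500/1743) = 1700/1743 in ≈ 0.975 in
Since P=7.110 > Ia=0.975: effective rainfall P−Ia = 1069273/174300 in
Runoff Q = (P−Ia)²/(P−Ia+S) = (6.135)²/(6.135+4.877) = 1143344748529/334529283900 ≈ 3.418 in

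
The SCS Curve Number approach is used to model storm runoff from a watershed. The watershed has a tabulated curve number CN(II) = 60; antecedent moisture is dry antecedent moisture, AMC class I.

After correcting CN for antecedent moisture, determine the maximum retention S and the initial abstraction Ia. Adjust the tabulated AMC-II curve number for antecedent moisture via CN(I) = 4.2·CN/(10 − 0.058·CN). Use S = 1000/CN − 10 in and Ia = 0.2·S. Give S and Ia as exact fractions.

S = 1000/63 in ≈ 15.873 in; Ia = 200/63 in ≈ 3.175 in

Dry (AMC I): CN(I) = 4.2·60/(10 − 0.058·60) = 252/(163/25) = 6300/163 ≈ 38.650
S = 1000/(6300/163) − 10 = 1000/63 in ≈ 15.873 in
Initial abstraction Ia = S/5 = (1000/63)/5 = 200/63 ≈ 3.175 in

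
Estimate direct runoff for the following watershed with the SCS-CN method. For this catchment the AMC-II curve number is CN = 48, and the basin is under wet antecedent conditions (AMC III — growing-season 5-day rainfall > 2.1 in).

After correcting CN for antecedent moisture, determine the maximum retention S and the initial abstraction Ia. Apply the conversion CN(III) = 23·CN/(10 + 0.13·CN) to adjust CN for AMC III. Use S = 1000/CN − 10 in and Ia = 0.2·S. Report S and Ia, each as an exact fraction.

S = 325/69 in ≈ 4.710 in; Ia = 65/69 in ≈ 0.942 in

Adjust CN=48 to AMC III: 23·48/(10 + 0.13·48) → 1104 ÷ (406/25) = 13800/203 ≈ 67.980
S = 1000/(13800/203) − 10 = 325/69 in ≈ 4.710 in
Ia = 0.2S: 0.2·4.710 = 0.942 in (exactly 65/69)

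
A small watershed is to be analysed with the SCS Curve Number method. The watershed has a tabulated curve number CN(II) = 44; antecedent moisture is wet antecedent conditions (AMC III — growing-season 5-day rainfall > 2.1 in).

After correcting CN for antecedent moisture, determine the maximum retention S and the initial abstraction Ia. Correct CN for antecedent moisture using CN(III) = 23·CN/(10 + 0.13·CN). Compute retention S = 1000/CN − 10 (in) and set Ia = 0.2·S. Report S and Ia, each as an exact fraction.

CN(III) from CN(II)=44: (23·44)/(10 + 0.13·44) = 25300/393 ≈ 64.377
S = 1000/(25300/393) − 10 = 1400/253 in ≈ 5.534 in
Ia = 0.2·(1400/253) = 280/253 in ≈ 1.107 in

S = 1400/253 in ≈ 5.534 in; Ia = 280/253 in ≈ 1.107 in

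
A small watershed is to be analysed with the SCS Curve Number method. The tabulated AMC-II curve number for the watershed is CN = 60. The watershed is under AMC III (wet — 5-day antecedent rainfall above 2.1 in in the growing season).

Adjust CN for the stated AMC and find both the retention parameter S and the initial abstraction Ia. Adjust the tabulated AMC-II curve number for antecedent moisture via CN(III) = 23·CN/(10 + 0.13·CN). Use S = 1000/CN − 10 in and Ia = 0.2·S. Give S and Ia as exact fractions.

S = 200/69 in ≈ 2.899 in; Ia = 40/69 in ≈ 0.580 in

Adjust CN=60 to AMC III: 23·60/(10 + 0.13·60) → 1380 ÷ (89/5) = 6900/89 ≈ 77.528
Max retention: S = 1000/(6900/89) − 10 = 200/69 in (≈ 2.899 in)
Ia = 0.2S: 0.2·2.899 = 0.580 in (exactly 40/69)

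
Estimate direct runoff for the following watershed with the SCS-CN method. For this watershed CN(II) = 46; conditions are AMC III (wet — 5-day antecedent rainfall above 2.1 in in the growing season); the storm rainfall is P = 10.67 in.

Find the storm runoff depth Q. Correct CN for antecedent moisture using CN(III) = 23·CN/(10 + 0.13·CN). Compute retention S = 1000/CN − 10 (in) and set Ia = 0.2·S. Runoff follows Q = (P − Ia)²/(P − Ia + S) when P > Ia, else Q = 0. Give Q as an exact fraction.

Wet (AMC III): CN(III) = 23·46/(10 + 0.13·46) = 1058/(799/50) = 52900/799 ≈ 66.208
Retention S: 1000/CN − 10 with CN=66.208 → S = 2700/529 ≈ 5.104 in
Initial abstraction Ia = S/5 = (2700/529)/5 = 540/529 ≈ 1.021 in
Excess rainfall: 10.670 − 1.021 = 9.649 in; P > Ia so Q > 0
Q: (510443/52900)² ÷ (780443/52900) = 260552056249/41285434700 in (≈ 6.311 in)

Q = 260552056249/41285434700 in ≈ 6.311 in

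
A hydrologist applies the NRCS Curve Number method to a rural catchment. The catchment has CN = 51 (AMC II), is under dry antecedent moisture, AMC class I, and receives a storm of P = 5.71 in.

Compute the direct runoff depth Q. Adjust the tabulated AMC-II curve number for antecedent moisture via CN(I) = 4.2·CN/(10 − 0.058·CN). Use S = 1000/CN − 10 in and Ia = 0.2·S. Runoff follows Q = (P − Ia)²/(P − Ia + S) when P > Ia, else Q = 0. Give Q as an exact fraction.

Adjust CN=51 to AMC I: 4.2·51/(10 − 0.058·51) → (1071/5) ÷ (3521/500) = 15300/503 ≈ 30.417
Retention S: 1000/CN − 10 with CN=30.417 → S = 3500/153 ≈ 22.876 in
Ia = 0.2S: 0.2·22.876 = 4.575 in (exactly 700/153)
P − Ia = 5.710 − 4.575 = 17363/15300 ≈ 1.135 in (> 0, runoff occurs)
Q: (17363/15300)² ÷ (367363/15300) = 301473769/5620653900 in (≈ 0.054 in)

Q = 301473769/5620653900 in ≈ 0.054 in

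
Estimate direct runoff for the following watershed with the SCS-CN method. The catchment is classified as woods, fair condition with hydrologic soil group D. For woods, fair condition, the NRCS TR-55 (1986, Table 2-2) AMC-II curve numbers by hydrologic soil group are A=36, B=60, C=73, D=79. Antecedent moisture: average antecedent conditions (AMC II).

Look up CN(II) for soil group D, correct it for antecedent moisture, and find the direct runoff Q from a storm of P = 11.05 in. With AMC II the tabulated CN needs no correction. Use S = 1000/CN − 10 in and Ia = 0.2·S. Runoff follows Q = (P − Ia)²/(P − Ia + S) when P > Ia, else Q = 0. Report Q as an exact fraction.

NRCS table: woods, fair condition, soil group D → CN(II) = 79
Average conditions: CN = 79 (no AMC adjustment).
Max retention: S = 1000/79 − 10 = 210/79 in (≈ 2.658 in)
Ia = 0.2·(210/79) = 42/79 in ≈ 0.532 in
Since P=11.050 > Ia=0.532: effective rainfall P−Ia = 16619/1580 in
Q = (16619/1580)²/((16619/1580) + 210/79) = (276191161/2496400)/(20819/1580) = 276191161/32894020 in ≈ 8.396 in

Q = 276191161/32894020 in ≈ 8.396 in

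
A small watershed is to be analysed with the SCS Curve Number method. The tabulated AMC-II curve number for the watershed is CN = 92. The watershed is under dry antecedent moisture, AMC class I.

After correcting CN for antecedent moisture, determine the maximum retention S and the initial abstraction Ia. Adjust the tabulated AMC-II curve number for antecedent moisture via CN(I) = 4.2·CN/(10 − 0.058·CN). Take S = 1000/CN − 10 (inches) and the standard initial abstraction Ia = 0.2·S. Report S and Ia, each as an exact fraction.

S = 1000/483 in ≈ 2.070 in; Ia = 200/483 in ≈ 0.414 in

Adjust CN=92 to AMC I: 4.2·92/(10 − 0.058·92) → (1932/5) ÷ (583/125) = 48300/583 ≈ 82.847
Max retention: S = 1000/(48300/583) − 10 = 1000/483 in (≈ 2.070 in)
Ia = 0.2·(1000/483) = 200/483 in ≈ 0.414 in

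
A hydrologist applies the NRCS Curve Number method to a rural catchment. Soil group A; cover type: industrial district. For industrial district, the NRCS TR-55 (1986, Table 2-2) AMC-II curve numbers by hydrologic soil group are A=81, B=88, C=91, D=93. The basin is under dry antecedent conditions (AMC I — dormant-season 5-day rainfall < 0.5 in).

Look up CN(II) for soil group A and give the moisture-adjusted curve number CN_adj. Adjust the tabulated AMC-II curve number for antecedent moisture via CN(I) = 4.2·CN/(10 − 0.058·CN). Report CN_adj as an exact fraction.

NRCS table: industrial district, soil group A → CN(II) = 81
Adjust CN=81 to AMC I: 4.2·81/(10 − 0.058·81) → (1701/5) ÷ (2651/500) = 170100/2651 ≈ 64.164

CN_adj = 170100/2651 ≈ 64.164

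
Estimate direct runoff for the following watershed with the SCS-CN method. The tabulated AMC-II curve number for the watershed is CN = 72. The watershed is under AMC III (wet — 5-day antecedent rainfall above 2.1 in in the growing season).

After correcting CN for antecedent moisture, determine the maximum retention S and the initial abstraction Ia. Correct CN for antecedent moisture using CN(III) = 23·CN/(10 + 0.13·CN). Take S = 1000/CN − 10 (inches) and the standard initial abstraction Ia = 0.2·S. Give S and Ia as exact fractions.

S = 350/207 in ≈ 1.691 in; Ia = 70/207 in ≈ 0.338 in

Adjust CN=72 to AMC III: 23·72/(10 + 0.13·72) → 1656 ÷ (484/25) = 10350/121 ≈ 85.537
Retention S: 1000/CN − 10 with CN=85.537 → S = 350/207 ≈ 1.691 in
Initial abstraction Ia = S/5 = (350/207)/5 = 70/207 ≈ 0.338 in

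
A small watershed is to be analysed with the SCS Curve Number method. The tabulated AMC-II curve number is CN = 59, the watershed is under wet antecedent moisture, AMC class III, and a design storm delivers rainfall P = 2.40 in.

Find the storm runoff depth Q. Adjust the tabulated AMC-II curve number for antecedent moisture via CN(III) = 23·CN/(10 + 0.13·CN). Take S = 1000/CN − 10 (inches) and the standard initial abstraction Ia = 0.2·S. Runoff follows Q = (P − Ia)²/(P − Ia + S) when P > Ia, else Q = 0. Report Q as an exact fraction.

CN(III) from CN(II)=59: (23·59)/(10 + 0.13·59) = 135700/1767 ≈ 76.797
Retention S: 1000/CN − 10 with CN=76.797 → S = 4100/1357 ≈ 3.021 in
Ia = 0.2S: 0.2·3.021 = 0.604 in (exactly 820/1357)
Excess rainfall: 2.400 − 0.604 = 1.796 in; P > Ia so Q > 0
Runoff Q = (P−Ia)²/(P−Ia+S) = (1.796)²/(1.796+3.021) = 37112464/55440235 ≈ 0.669 in

Q = 37112464/55440235 in ≈ 0.669 in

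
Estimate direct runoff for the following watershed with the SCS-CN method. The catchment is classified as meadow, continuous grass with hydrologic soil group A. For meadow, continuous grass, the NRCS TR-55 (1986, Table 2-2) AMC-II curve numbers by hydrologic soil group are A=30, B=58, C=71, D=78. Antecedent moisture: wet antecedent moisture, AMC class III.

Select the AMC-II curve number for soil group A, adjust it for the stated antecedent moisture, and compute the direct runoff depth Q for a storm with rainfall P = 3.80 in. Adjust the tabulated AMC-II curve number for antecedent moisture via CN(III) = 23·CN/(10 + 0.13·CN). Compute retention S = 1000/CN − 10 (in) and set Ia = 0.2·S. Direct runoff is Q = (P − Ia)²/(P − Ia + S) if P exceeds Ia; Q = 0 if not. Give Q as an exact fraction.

NRCS table: meadow, continuous grass, soil group A → CN(II) = 30
Adjust CN=30 to AMC III: 23·30/(10 + 0.13·30) → 690 ÷ (139/10) = 6900/139 ≈ 49.640
Max retention: S = 1000/(6900/139) − 10 = 700/69 in (≈ 10.145 in)
Ia = 0.2·(700/69) = 140/69 in ≈ 2.029 in
Excess rainfall: 3.800 − 2.029 = 1.771 in; P > Ia so Q > 0
Q = (611/345)²/((611/345) + 700/69) = (373321/119025)/(4111/345) = 373321/1418295 in ≈ 0.263 in

Q = 373321/1418295 in ≈ 0.263 in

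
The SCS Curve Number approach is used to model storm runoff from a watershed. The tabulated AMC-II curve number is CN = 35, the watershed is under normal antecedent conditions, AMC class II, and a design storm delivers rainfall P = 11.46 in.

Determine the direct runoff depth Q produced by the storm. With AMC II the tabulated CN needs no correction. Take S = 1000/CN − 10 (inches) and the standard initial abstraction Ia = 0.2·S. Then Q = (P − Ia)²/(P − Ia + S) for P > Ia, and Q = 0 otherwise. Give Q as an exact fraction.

Q = 7349521/3223850 in ≈ 2.280 in

Average conditions: CN = 35 (no AMC adjustment).
Max retention: S = 1000/35 − 10 = 130/7 in (≈ 18.571 in)
Ia = 0.2·(130/7) = 26/7 in ≈ 3.714 in
Since P=11.460 > Ia=3.714: effective rainfall P−Ia = 2711/350 in
Runoff Q = (P−Ia)²/(P−Ia+S) = (7.746)²/(7.746+18.571) = 7349521/3223850 ≈ 2.280 in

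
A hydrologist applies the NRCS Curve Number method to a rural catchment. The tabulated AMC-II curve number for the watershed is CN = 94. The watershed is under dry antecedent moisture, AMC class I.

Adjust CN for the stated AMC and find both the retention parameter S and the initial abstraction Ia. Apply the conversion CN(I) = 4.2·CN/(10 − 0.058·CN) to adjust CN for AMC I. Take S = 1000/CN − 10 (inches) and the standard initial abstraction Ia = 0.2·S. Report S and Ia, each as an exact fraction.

S = 500/329 in ≈ 1.520 in; Ia = 100/329 in ≈ 0.304 in

Dry (AMC I): CN(I) = 4.2·94/(10 − 0.058·94) = (1974/5)/(1137/250) = 32900/379 ≈ 86.807
S = 1000/(32900/379) − 10 = 500/329 in ≈ 1.520 in
Ia = 0.2·(500/329) = 100/329 in ≈ 0.304 in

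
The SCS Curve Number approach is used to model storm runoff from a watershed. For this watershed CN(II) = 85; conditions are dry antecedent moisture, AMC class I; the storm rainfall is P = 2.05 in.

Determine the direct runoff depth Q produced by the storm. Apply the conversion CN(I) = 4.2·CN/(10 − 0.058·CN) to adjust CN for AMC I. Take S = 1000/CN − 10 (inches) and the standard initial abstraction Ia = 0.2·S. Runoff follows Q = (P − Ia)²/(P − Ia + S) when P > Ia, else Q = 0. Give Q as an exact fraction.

Dry (AMC I): CN(I) = 4.2·85/(10 − 0.058·85) = 357/(507/100) = 11900/169 ≈ 70.414
Retention S: 1000/CN − 10 with CN=70.414 → S = 500/119 ≈ 4.202 in
Ia = 0.2S: 0.2·4.202 = 0.840 in (exactly 100/119)
P − Ia = 2.050 − 0.840 = 2879/2380 ≈ 1.210 in (> 0, runoff occurs)
Q: (2879/2380)² ÷ (12879/2380) = 8288641/30652020 in (≈ 0.270 in)

Q = 8288641/30652020 in ≈ 0.270 in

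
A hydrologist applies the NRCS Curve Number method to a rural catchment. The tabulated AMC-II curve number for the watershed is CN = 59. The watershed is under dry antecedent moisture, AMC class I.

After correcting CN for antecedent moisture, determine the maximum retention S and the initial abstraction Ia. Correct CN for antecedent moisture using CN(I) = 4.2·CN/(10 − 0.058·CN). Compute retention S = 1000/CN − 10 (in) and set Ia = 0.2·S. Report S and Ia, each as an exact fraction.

S = 20500/1239 in ≈ 16.546 in; Ia = 4100/1239 in ≈ 3.309 in

Adjust CN=59 to AMC I: 4.2·59/(10 − 0.058·59) → (1239/5) ÷ (3289/500) = 123900/3289 ≈ 37.671
S = 1000/(123900/3289) − 10 = 20500/1239 in ≈ 16.546 in
Ia = 0.2S: 0.2·16.546 = 3.309 in (exactly 4100/1239)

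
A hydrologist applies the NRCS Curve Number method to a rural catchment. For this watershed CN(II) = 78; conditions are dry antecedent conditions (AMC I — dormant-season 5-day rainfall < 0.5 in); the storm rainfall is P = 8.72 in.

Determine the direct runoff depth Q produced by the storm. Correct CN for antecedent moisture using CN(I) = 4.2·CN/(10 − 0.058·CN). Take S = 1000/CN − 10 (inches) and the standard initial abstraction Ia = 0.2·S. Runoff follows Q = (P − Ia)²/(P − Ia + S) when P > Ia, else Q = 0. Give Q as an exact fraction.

Q = 11406842882/2953948725 in ≈ 3.862 in

CN(I) from CN(II)=78: (4.2·78)/(10 − 0.058·78) = 81900/1369 ≈ 59.825
Max retention: S = 1000/(81900/1369) − 10 = 5500/819 in (≈ 6.716 in)
Ia = 0.2·(5500/819) = 1100/819 in ≈ 1.343 in
Excess rainfall: 8.720 − 1.343 = 7.377 in; P > Ia so Q > 0
Q: (151042/20475)² ÷ (288542/20475) = 11406842882/2953948725 in (≈ 3.862 in)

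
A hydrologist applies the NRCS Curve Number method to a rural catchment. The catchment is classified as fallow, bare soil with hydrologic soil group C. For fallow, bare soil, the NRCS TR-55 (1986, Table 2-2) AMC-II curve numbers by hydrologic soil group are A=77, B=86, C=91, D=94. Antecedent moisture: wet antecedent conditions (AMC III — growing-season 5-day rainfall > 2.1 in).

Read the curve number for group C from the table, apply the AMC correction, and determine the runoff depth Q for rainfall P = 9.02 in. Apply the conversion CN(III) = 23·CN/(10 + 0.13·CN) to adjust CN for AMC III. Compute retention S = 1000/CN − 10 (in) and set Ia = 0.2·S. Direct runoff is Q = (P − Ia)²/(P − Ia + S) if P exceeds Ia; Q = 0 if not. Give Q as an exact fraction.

Q = 874118413249/102551034950 in ≈ 8.524 in

NRCS table: fallow, bare soil, soil group C → CN(II) = 91
CN(III) from CN(II)=91: (23·91)/(10 + 0.13·91) = 209300/2183 ≈ 95.877
Max retention: S = 1000/(209300/2183) − 10 = 900/2093 in (≈ 0.430 in)
Ia = 0.2S: 0.2·0.430 = 0.086 in (exactly 180/2093)
Excess rainfall: 9.020 − 0.086 = 8.934 in; P > Ia so Q > 0
Q = (934943/104650)²/((934943/104650) + 900/2093) = (874118413249/10951622500)/(979943/104650) = 874118413249/102551034950 in ≈ 8.524 in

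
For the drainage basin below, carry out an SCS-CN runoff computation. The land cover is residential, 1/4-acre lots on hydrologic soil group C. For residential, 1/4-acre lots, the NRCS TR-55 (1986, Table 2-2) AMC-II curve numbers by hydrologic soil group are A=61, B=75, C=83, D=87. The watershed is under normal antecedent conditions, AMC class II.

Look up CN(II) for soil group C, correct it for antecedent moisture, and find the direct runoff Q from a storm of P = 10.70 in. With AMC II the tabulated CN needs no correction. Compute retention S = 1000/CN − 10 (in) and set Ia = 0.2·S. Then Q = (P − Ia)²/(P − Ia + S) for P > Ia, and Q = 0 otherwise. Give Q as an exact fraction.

Q = 72948681/8500030 in ≈ 8.582 in

NRCS table: residential, 1/4-acre lots, soil group C → CN(II) = 83
Average conditions: CN = 83 (no AMC adjustment).
Retention S: 1000/CN − 10 with CN=83.000 → S = 170/83 ≈ 2.048 in
Initial abstraction Ia = S/5 = (170/83)/5 = 34/83 ≈ 0.410 in
P − Ia = 10.700 − 0.410 = 8541/830 ≈ 10.290 in (> 0, runoff occurs)
Runoff Q = (P−Ia)²/(P−Ia+S) = (10.290)²/(10.290+2.048) = 72948681/8500030 ≈ 8.582 in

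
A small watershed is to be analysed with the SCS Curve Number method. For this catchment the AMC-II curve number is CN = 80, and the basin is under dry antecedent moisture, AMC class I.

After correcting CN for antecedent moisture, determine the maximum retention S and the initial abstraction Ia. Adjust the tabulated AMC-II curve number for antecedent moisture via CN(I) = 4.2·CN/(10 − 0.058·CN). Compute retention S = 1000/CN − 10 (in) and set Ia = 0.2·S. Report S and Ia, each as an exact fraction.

S = 125/21 in ≈ 5.952 in; Ia = 25/21 in ≈ 1.190 in

Dry (AMC I): CN(I) = 4.2·80/(10 − 0.058·80) = 336/(134/25) = 4200/67 ≈ 62.687
Retention S: 1000/CN − 10 with CN=62.687 → S = 125/21 ≈ 5.952 in
Initial abstraction Ia = S/5 = (125/21)/5 = 25/21 ≈ 1.190 in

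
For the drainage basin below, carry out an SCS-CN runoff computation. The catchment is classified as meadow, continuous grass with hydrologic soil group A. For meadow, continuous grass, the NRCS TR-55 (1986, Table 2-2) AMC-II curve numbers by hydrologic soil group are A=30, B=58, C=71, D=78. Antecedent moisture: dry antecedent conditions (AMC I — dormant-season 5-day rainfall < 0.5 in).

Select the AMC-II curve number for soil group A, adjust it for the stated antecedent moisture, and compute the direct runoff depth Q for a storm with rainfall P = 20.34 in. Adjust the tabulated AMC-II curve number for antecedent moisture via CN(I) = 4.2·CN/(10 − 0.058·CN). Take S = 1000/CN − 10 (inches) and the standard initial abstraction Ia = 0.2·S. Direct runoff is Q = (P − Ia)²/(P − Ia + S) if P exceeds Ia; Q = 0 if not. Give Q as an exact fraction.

NRCS table: meadow, continuous grass, soil group A → CN(II) = 30
Adjust CN=30 to AMC I: 4.2·30/(10 − 0.058·30) → 126 ÷ (413/50) = 900/59 ≈ 15.254
S = 1000/(900/59) − 10 = 500/9 in ≈ 55.556 in
Ia = 0.2·(500/9) = 100/9 in ≈ 11.111 in
Excess rainfall: 20.340 − 11.111 = 9.229 in; P > Ia so Q > 0
Q: (4153/450)² ÷ (29153/450) = 17247409/13118850 in (≈ 1.315 in)

Q = 17247409/13118850 in ≈ 1.315 in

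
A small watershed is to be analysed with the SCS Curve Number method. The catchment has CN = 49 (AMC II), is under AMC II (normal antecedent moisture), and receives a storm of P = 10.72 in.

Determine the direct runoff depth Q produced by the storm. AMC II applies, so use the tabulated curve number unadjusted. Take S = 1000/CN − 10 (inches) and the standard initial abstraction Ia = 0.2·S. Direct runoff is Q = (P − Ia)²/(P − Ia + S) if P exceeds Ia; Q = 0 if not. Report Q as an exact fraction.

Q = 27994681/7145425 in ≈ 3.918 in

CN(II) = 49; AMC II needs no correction.
S = 1000/49 − 10 = 510/49 in ≈ 10.408 in
Initial abstraction Ia = S/5 = (510/49)/5 = 102/49 ≈ 2.082 in
Excess rainfall: 10.720 − 2.082 = 8.638 in; P > Ia so Q > 0
Q: (10582/1225)² ÷ (23332/1225) = 27994681/7145425 in (≈ 3.918 in)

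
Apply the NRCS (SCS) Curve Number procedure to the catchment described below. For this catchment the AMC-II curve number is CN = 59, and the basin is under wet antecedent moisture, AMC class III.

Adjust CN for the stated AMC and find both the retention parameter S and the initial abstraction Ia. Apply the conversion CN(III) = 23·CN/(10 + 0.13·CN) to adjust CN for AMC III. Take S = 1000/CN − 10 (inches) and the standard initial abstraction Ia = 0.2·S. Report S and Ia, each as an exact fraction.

Wet (AMC III): CN(III) = 23·59/(10 + 0.13·59) = 1357/(1767/100) = 135700/1767 ≈ 76.797
Retention S: 1000/CN − 10 with CN=76.797 → S = 4100/1357 ≈ 3.021 in
Ia = 0.2S: 0.2·3.021 = 0.604 in (exactly 820/1357)

S = 4100/1357 in ≈ 3.021 in; Ia = 820/1357 in ≈ 0.604 in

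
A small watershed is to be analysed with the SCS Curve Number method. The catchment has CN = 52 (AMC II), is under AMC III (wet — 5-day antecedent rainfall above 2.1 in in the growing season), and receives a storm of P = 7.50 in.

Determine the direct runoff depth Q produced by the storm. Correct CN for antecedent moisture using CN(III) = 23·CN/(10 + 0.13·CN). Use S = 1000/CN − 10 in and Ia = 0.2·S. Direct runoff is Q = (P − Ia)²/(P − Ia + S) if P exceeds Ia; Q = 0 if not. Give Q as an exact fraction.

Wet (AMC III): CN(III) = 23·52/(10 + 0.13·52) = 1196/(419/25) = 29900/419 ≈ 71.360
S = 1000/(29900/419) − 10 = 1200/299 in ≈ 4.013 in
Ia = 0.2·(1200/299) = 240/299 in ≈ 0.803 in
Excess rainfall: 7.500 − 0.803 = 6.697 in; P > Ia so Q > 0
Runoff Q = (P−Ia)²/(P−Ia+S) = (6.697)²/(6.697+4.013) = 1069335/255346 ≈ 4.188 in

Q = 1069335/255346 in ≈ 4.188 in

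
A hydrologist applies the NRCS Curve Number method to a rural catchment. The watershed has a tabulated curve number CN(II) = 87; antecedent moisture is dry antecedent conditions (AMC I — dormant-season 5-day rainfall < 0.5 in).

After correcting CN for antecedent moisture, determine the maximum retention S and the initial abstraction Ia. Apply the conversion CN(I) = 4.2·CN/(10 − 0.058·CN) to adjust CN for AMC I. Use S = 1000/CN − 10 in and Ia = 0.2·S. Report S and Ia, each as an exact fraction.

Adjust CN=87 to AMC I: 4.2·87/(10 − 0.058·87) → (1827/5) ÷ (2477/500) = 182700/2477 ≈ 73.759
Retention S: 1000/CN − 10 with CN=73.759 → S = 6500/1827 ≈ 3.558 in
Ia = 0.2·(6500/1827) = 1300/1827 in ≈ 0.712 in

S = 6500/1827 in ≈ 3.558 in; Ia = 1300/1827 in ≈ 0.712 in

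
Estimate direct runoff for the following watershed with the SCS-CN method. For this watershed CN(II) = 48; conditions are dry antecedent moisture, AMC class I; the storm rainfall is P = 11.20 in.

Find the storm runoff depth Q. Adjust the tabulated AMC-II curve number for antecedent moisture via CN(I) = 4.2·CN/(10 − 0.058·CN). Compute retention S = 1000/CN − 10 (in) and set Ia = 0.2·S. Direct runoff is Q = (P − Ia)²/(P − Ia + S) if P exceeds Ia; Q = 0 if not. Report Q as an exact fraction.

CN(I) from CN(II)=48: (4.2·48)/(10 − 0.058·48) = 12600/451 ≈ 27.938
S = 1000/(12600/451) − 10 = 1625/63 in ≈ 25.794 in
Initial abstraction Ia = S/5 = (1625/63)/5 = 325/63 ≈ 5.159 in
Since P=11.200 > Ia=5.159: effective rainfall P−Ia = 1903/315 in
Q = (1903/315)²/((1903/315) + 1625/63) = (3621409/99225)/(10028/315) = 3621409/3158820 in ≈ 1.146 in

Q = 3621409/3158820 in ≈ 1.146 in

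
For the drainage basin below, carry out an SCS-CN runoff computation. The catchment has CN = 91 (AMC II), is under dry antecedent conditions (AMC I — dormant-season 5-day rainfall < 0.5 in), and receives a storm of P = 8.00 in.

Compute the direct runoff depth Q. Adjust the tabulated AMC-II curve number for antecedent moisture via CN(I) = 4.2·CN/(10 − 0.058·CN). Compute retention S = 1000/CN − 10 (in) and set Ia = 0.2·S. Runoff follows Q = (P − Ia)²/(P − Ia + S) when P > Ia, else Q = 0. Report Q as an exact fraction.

Q = 2875202/501319 in ≈ 5.735 in

Adjust CN=91 to AMC I: 4.2·91/(10 − 0.058·91) → (1911/5) ÷ (2361/500) = 63700/787 ≈ 80.940
Max retention: S = 1000/(63700/787) − 10 = 1500/637 in (≈ 2.355 in)
Ia = 0.2·(1500/637) = 300/637 in ≈ 0.471 in
P − Ia = 8.000 − 0.471 = 4796/637 ≈ 7.529 in (> 0, runoff occurs)
Q: (4796/637)² ÷ (6296/637) = 2875202/501319 in (≈ 5.735 in)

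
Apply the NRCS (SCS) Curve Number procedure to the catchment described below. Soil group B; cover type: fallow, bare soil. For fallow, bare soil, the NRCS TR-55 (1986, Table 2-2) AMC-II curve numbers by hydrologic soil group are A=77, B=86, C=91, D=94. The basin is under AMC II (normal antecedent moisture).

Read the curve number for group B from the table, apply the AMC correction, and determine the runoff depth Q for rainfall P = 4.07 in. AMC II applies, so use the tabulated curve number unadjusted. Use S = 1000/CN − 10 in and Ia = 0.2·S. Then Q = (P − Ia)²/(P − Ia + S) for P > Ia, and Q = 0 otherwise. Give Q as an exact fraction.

NRCS table: fallow, bare soil, soil group B → CN(II) = 86
AMC II — tabulated CN = 86 applies directly.
S = 1000/86 − 10 = 70/43 in ≈ 1.628 in
Ia = 0.2·(70/43) = 14/43 in ≈ 0.326 in
Since P=4.070 > Ia=0.326: effective rainfall P−Ia = 16101/4300 in
Q = (16101/4300)²/((16101/4300) + 70/43) = (259242201/18490000)/(23101/4300) = 259242201/99334300 in ≈ 2.610 in

Q = 259242201/99334300 in ≈ 2.610 in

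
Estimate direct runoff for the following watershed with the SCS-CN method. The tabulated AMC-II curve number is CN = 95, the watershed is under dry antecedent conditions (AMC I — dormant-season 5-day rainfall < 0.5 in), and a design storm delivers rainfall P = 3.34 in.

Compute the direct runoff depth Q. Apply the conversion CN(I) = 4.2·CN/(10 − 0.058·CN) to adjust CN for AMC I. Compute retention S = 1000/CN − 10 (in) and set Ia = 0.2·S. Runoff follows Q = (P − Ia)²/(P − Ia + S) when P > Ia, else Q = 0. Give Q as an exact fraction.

Q = 3798626689/1728328350 in ≈ 2.198 in

CN(I) from CN(II)=95: (4.2·95)/(10 − 0.058·95) = 39900/449 ≈ 88.864
Max retention: S = 1000/(39900/449) − 10 = 500/399 in (≈ 1.253 in)
Ia = 0.2·(500/399) = 100/399 in ≈ 0.251 in
Since P=3.340 > Ia=0.251: effective rainfall P−Ia = 61633/19950 in
Runoff Q = (P−Ia)²/(P−Ia+S) = (3.089)²/(3.089+1.253) = 3798626689/1728328350 ≈ 2.198 in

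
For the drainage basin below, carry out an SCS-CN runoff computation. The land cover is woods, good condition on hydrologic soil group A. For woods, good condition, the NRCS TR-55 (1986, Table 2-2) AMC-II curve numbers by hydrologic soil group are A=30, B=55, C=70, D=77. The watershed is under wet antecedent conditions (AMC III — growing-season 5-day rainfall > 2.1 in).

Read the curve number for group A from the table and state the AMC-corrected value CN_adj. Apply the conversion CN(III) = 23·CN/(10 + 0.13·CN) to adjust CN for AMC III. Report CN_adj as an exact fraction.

NRCS table: woods, good condition, soil group A → CN(II) = 30
CN(III) from CN(II)=30: (23·30)/(10 + 0.13·30) = 6900/139 ≈ 49.640

CN_adj = 6900/139 ≈ 49.640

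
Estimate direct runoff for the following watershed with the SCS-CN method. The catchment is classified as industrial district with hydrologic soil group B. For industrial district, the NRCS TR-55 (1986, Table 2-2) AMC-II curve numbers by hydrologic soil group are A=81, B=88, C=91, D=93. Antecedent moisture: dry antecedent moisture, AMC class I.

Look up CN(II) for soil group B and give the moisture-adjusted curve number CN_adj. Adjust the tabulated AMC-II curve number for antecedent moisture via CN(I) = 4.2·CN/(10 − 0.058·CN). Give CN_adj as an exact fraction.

CN_adj = 3850/51 ≈ 75.490

NRCS table: industrial district, soil group B → CN(II) = 88
Adjust CN=88 to AMC I: 4.2·88/(10 − 0.058·88) → (1848/5) ÷ (612/125) = 3850/51 ≈ 75.490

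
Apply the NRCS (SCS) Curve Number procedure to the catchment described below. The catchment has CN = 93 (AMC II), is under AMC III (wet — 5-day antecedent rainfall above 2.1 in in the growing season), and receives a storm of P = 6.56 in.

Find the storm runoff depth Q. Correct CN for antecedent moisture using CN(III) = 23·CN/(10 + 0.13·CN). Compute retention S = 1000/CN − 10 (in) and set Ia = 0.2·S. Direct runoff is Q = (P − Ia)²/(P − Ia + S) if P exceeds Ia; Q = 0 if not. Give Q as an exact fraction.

Wet (AMC III): CN(III) = 23·93/(10 + 0.13·93) = 2139/(2209/100) = 213900/2209 ≈ 96.831
Retention S: 1000/CN − 10 with CN=96.831 → S = 700/2139 ≈ 0.327 in
Ia = 0.2·(700/2139) = 140/2139 in ≈ 0.065 in
Since P=6.560 > Ia=0.065: effective rainfall P−Ia = 347296/53475 in
Q: (347296/53475)² ÷ (364796/53475) = 30153627904/4876866525 in (≈ 6.183 in)

Q = 30153627904/4876866525 in ≈ 6.183 in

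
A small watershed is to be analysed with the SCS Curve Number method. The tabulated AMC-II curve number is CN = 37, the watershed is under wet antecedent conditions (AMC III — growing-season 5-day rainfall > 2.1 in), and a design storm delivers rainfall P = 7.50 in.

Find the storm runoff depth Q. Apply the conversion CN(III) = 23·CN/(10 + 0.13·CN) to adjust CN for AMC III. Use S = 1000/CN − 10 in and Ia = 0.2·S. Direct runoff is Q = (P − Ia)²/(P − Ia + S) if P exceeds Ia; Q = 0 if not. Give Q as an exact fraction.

CN(III) from CN(II)=37: (23·37)/(10 + 0.13·37) = 85100/1481 ≈ 57.461
Retention S: 1000/CN − 10 with CN=57.461 → S = 6300/851 ≈ 7.403 in
Initial abstraction Ia = S/5 = (6300/851)/5 = 1260/851 ≈ 1.481 in
Since P=7.500 > Ia=1.481: effective rainfall P−Ia = 10245/1702 in
Runoff Q = (P−Ia)²/(P−Ia+S) = (6.019)²/(6.019+7.403) = 6997335/2592146 ≈ 2.699 in

Q = 6997335/2592146 in ≈ 2.699 in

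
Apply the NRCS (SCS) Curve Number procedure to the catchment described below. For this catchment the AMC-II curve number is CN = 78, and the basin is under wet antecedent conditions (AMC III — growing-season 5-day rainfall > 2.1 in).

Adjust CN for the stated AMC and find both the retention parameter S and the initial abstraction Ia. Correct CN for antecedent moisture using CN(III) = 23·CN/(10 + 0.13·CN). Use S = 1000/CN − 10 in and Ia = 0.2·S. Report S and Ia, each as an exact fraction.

S = 1100/897 in ≈ 1.226 in; Ia = 220/897 in ≈ 0.245 in

Wet (AMC III): CN(III) = 23·78/(10 + 0.13·78) = 1794/(1007/50) = 89700/1007 ≈ 89.076
Retention S: 1000/CN − 10 with CN=89.076 → S = 1100/897 ≈ 1.226 in
Initial abstraction Ia = S/5 = (1100/897)/5 = 220/897 ≈ 0.245 in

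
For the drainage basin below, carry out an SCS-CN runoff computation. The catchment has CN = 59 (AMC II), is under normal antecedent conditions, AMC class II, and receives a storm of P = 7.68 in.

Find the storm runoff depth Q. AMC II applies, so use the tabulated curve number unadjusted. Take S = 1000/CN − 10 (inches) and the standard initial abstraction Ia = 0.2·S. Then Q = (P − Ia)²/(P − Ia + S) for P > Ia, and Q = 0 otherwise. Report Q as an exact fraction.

Q = 21520321/7200950 in ≈ 2.989 in

Average conditions: CN = 59 (no AMC adjustment).
S = 1000/59 − 10 = 410/59 in ≈ 6.949 in
Initial abstraction Ia = S/5 = (410/59)/5 = 82/59 ≈ 1.390 in
P − Ia = 7.680 − 1.390 = 9278/1475 ≈ 6.290 in (> 0, runoff occurs)
Q = (9278/1475)²/((9278/1475) + 410/59) = (86081284/2175625)/(19528/1475) = 21520321/7200950 in ≈ 2.989 in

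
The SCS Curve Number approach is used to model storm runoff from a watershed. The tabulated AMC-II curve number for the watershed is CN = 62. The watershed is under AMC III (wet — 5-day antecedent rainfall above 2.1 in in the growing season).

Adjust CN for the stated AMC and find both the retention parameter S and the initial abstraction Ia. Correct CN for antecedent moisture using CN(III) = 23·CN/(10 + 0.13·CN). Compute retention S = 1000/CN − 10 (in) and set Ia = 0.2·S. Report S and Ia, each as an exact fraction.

Adjust CN=62 to AMC III: 23·62/(10 + 0.13·62) → 1426 ÷ (903/50) = 71300/903 ≈ 78.959
Max retention: S = 1000/(71300/903) − 10 = 1900/713 in (≈ 2.665 in)
Ia = 0.2·(1900/713) = 380/713 in ≈ 0.533 in

S = 1900/713 in ≈ 2.665 in; Ia = 380/713 in ≈ 0.533 in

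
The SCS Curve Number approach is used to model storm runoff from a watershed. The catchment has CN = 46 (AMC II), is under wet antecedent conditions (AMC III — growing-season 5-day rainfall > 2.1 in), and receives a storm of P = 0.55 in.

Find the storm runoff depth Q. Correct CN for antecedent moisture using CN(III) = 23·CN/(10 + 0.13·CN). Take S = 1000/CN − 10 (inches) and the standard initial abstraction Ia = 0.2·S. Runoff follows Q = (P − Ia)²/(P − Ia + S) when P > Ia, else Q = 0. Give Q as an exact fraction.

Adjust CN=46 to AMC III: 23·46/(10 + 0.13·46) → 1058 ÷ (799/50) = 52900/799 ≈ 66.208
S = 1000/(52900/799) − 10 = 2700/529 in ≈ 5.104 in
Ia = 0.2S: 0.2·5.104 = 1.021 in (exactly 540/529)
P = 0.550 ≤ Ia = 1.021 in: entire storm abstracted, Q = 0.

Q = 0 in ≈ 0.000 in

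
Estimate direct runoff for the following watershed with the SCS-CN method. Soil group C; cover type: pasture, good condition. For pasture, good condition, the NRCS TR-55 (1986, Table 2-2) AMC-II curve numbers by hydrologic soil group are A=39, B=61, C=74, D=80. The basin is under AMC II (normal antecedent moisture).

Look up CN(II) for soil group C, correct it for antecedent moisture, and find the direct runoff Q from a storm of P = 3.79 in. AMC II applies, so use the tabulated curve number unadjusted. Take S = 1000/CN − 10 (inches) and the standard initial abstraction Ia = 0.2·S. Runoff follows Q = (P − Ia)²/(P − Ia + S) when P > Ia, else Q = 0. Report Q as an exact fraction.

Q = 130484929/90365100 in ≈ 1.444 in

NRCS table: pasture, good condition, soil group C → CN(II) = 74
Average conditions: CN = 74 (no AMC adjustment).
Max retention: S = 1000/74 − 10 = 130/37 in (≈ 3.514 in)
Ia = 0.2S: 0.2·3.514 = 0.703 in (exactly 26/37)
P − Ia = 3.790 − 0.703 = 11423/3700 ≈ 3.087 in (> 0, runoff occurs)
Q = (11423/3700)²/((11423/3700) + 130/37) = (130484929/13690000)/(24423/3700) = 130484929/90365100 in ≈ 1.444 in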